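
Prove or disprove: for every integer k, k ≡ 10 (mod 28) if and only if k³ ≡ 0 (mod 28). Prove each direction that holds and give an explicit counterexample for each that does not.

(⟹) This fails: take k = 10. Then 10 ≡ 10 (mod 28), but 10³ = 1000 ≡ 20 (mod 28), not 0.

(⟸) This fails: take k = 0. Then 0³ = 0 ≡ 0 (mod 28), yet 0 ≡ 0 (mod 28), not 10.

Both directions fail.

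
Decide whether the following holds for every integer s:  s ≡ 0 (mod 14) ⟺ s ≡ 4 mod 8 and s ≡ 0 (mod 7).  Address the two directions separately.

The forward direction fails; the converse holds.

Forward direction. This fails: s = 0 gives 0 ≡ 0 (mod 14) but 0 ≡ 0 (mod 8), so the conjunction on the right does not hold.

Converse. If s ≡ 4 (mod 8) and s ≡ 0 (mod 7), then by the Chinese remainder theorem s ≡ 28 (mod 56). Since 28 ≡ 0 (mod 14) and 14 ∣ 56, we get s ≡ 0 (mod 14).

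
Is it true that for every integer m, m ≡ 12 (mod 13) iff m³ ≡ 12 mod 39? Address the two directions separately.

(⇒) fails and (⇐) fails.

Forward direction. This fails: take m = 25. Then 25 ≡ 12 (mod 13), but 25³ = 15625 ≡ 25 (mod 39), not 12.

Converse. This fails: take m = 30. Then 30³ = 27000 ≡ 12 (mod 39), yet 30 ≡ 4 (mod 13), not 12.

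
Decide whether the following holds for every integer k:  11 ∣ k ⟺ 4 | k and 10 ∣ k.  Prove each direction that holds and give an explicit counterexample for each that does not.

Neither implication holds.

Forward direction. This fails: take k = 11. Certainly 11 ∣ 11, but 4 ∤ 11.

Converse. This fails: take k = 20. Both 4 ∣ 20 and 10 ∣ 20, yet 20 is not a multiple of 11 (since 20 = 1·11 + 9), so 11 ∤ 20.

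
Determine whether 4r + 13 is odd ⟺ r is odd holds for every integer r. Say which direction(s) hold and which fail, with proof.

Not equivalent: only (⇐) holds.

(⟸) Suppose r is odd. Since 4 is even, 4r is even for every r, so 4r + 13 has the same parity as 13, which is odd. Hence 4r + 13 is odd.

(⟹) This fails: take r = 2. Then 4r + 13 = 21, which is odd, yet r = 2 is even, not odd.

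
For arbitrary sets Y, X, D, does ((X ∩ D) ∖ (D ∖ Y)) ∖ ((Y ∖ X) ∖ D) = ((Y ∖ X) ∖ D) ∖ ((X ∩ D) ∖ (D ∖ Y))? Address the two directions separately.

Neither inclusion holds.

Forward inclusion. This inclusion fails. Take Y = {1}, X = {1}, D = {1}; then 1 ∈ ((X ∩ D) ∖ (D ∖ Y)) ∖ ((Y ∖ X) ∖ D) but 1 ∉ ((Y ∖ X) ∖ D) ∖ ((X ∩ D) ∖ (D ∖ Y)).

Reverse inclusion. This inclusion fails. Take Y = {1}, X = ∅, D = ∅; then 1 ∈ ((Y ∖ X) ∖ D) ∖ ((X ∩ D) ∖ (D ∖ Y)) but 1 ∉ ((X ∩ D) ∖ (D ∖ Y)) ∖ ((Y ∖ X) ∖ D).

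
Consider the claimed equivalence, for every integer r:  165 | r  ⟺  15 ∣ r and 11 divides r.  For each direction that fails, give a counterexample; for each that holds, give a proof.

Forward direction. If 165 ∣ r, write r = 165q. Since 165 = 11·15, r = 15·(11q), so 15 ∣ r; and since 165 = 15·11, r = 11·(15q), so 11 ∣ r.

Converse. Suppose 15 ∣ r and 11 ∣ r. Any common multiple of 15 and 11 is a multiple of their lcm; here gcd(15, 11) = 1, so lcm(15, 11) = 15·11 = 165, so 165 ∣ r.

The biconditional holds.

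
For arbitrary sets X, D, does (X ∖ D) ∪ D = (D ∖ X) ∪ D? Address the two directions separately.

Only the reverse inclusion holds.

(⟸) Let x ∈ (D ∖ X) ∪ D. Then either x ∈ D and x ∉ X; or x ∈ X ∩ D. In each case x ∈ (X ∖ D) ∪ D, so (D ∖ X) ∪ D ⊆ (X ∖ D) ∪ D.

(⟹) This inclusion fails. Take X = {1}, D = ∅; then 1 ∈ (X ∖ D) ∪ D but 1 ∉ (D ∖ X) ∪ D.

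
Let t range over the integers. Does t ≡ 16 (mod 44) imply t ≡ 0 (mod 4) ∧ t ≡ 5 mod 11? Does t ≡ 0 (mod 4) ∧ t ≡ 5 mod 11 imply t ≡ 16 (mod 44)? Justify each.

Both directions hold; the statement is true.

(⇒) Suppose t ≡ 16 (mod 44); write t = 44j + 16. Since 4 ∣ 44, reducing mod 4 gives t ≡ 16 ≡ 0 (mod 4); since 11 ∣ 44, reducing mod 11 gives t ≡ 16 ≡ 5 (mod 11).

(⇐) Conversely, if t ≡ 0 (mod 4) and t ≡ 5 (mod 11), then by the Chinese remainder theorem t ≡ 16 (mod 44). This is exactly t ≡ 16 (mod 44).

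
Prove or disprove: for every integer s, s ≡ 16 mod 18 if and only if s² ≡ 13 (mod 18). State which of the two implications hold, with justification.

Neither direction holds.

Forward direction. This fails: take s = 16. Then 16 ≡ 16 (mod 18), but 16² = 256 ≡ 4 (mod 18), not 13.

Converse. This fails: take s = 7. Then 7² = 49 ≡ 13 (mod 18), yet 7 ≡ 7 (mod 18), not 16.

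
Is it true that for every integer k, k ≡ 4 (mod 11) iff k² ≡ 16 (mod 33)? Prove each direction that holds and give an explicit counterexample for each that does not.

Neither direction holds.

Forward direction. This fails: take k = 15. Then 15 ≡ 4 (mod 11), but 15² = 225 ≡ 27 (mod 33), not 16.

Converse. This fails: take k = 7. Then 7² = 49 ≡ 16 (mod 33), yet 7 ≡ 7 (mod 11), not 4.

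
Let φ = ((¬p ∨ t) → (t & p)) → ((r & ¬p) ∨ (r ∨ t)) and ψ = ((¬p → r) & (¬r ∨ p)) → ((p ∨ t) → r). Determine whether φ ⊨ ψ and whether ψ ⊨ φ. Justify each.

Only the reverse direction holds.

Forward direction. This fails. Under t = T, p = T, r = F, the left side is true but the right side is false.

Converse. Assume the antecedent. If p is true, the antecedent forces (t = F, p = T, r = T) or (t = T, p = T, r = T), and the consequent holds there. If p is false, the consequent reduces to true regardless of the other variables. Either way the consequent holds.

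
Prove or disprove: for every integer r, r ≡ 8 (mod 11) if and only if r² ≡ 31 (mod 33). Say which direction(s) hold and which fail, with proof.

Forward direction. This fails: take r = 30. Then 30 ≡ 8 (mod 11), but 30² = 900 ≡ 9 (mod 33), not 31.

Converse. This fails: take r = 14. Then 14² = 196 ≡ 31 (mod 33), yet 14 ≡ 3 (mod 11), not 8.

Both directions fail.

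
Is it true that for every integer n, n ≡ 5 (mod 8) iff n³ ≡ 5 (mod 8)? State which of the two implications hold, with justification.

Both directions hold; the statement is true.

Forward direction. Suppose n ≡ 5 (mod 8). Write n = 8j + 5. Then (8j + 5)³ = 512j³ + 960j² + 600j + 125 = 8(64j³ + 120j² + 75j + 15) + 5, so n³ ≡ 5 (mod 8).

Converse. Suppose n³ ≡ 5 (mod 8). The only residue r in {0, …, 7} with r³ ≡ 5 (mod 8) is r = 5, so n ≡ 5 (mod 8).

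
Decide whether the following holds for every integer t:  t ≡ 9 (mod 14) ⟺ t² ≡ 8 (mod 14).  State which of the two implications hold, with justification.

Neither implication holds.

(⇒) This fails: take t = 9. Then 9 ≡ 9 (mod 14), but 9² = 81 ≡ 11 (mod 14), not 8.

(⇐) This fails: take t = 6. Then 6² = 36 ≡ 8 (mod 14), yet 6 ≡ 6 (mod 14), not 9.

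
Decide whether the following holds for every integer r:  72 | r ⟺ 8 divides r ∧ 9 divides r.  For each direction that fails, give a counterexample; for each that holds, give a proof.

Equivalent; both directions hold.

(⇒) If 72 ∣ r, write r = 72q. Since 72 = 9·8, r = 8·(9q), so 8 ∣ r; and since 72 = 8·9, r = 9·(8q), so 9 ∣ r.

(⇐) Suppose 8 ∣ r and 9 ∣ r. Any common multiple of 8 and 9 is a multiple of their lcm; here gcd(8, 9) = 1, so lcm(8, 9) = 8·9 = 72, so 72 ∣ r.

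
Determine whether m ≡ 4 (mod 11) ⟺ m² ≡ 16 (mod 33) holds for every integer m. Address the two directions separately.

Neither implication holds.

(⇒) This fails: take m = 15. Then 15 ≡ 4 (mod 11), but 15² = 225 ≡ 27 (mod 33), not 16.

(⇐) This fails: take m = 7. Then 7² = 49 ≡ 16 (mod 33), yet 7 ≡ 7 (mod 11), not 4.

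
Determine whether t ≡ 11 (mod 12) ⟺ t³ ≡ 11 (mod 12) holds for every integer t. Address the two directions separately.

Equivalent; both directions hold.

(→) Suppose t ≡ 11 (mod 12). Write t = 12j + 11. Then (12j + 11)³ = 1728j³ + 4752j² + 4356j + 1331 = 12(144j³ + 396j² + 363j + 110) + 11, so t³ ≡ 11 (mod 12).

(←) Conversely, suppose t³ ≡ 11 (mod 12). The only residue r in {0, …, 11} with r³ ≡ 11 (mod 12) is r = 11, so t ≡ 11 (mod 12).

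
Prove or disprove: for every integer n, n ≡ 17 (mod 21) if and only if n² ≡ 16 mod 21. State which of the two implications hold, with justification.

[⇒] Suppose n ≡ 17 (mod 21). Write n = 21j + 17. Then (21j + 17)² = 441j² + 714j + 289 = 21(21j² + 34j + 13) + 16, so n² ≡ 16 (mod 21).

[⇐] This fails: take n = 4. Then 4² = 16 ≡ 16 (mod 21), yet 4 ≡ 4 (mod 21), not 17.

Only the forward implication holds.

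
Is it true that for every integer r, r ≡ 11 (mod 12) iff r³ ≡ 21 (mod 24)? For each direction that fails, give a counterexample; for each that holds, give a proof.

(→) This fails: take r = 11. Then 11 ≡ 11 (mod 12), but 11³ = 1331 ≡ 11 (mod 24), not 21.

(←) This fails: take r = 21. Then 21³ = 9261 ≡ 21 (mod 24), yet 21 ≡ 9 (mod 12), not 11.

Neither implication holds.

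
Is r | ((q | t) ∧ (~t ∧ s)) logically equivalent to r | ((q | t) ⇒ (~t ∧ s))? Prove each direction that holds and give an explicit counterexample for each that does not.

The forward direction holds; the converse fails.

(→) Assume the antecedent. If r is true, r | ((q | t) ⇒ (~t ∧ s)) reduces to true regardless of the other variables. If r is false, the antecedent forces (s = T, r = F, t = F, q = T), and r | ((q | t) ⇒ (~t ∧ s)) holds there. Either way r | ((q | t) ⇒ (~t ∧ s)) holds.

(←) This fails. Under s = F, r = F, t = F, q = F, the left side is false but the right side is true.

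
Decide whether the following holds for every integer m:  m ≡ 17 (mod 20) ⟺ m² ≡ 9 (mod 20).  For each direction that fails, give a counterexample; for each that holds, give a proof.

Only the forward direction holds.

(⇒) Suppose m ≡ 17 (mod 20). Write m = 20j + 17. Then (20j + 17)² = 400j² + 680j + 289 = 20(20j² + 34j + 14) + 9, so m² ≡ 9 (mod 20).

(⇐) This fails: take m = 3. Then 3² = 9 ≡ 9 (mod 20), yet 3 ≡ 3 (mod 20), not 17.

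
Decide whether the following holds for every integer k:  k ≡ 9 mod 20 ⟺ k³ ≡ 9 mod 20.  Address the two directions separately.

[⇒] Suppose k ≡ 9 mod 20. Write k = 20j + 9. Then (20j + 9)³ = 8000j³ + 10800j² + 4860j + 729 = 20(400j³ + 540j² + 243j + 36) + 9, so k³ ≡ 9 (mod 20).

[⇐] Conversely, suppose k³ ≡ 9 (mod 20). The only residue r in {0, …, 19} with r³ ≡ 9 (mod 20) is r = 9, so k ≡ 9 (mod 20).

Both directions hold; the statement is true.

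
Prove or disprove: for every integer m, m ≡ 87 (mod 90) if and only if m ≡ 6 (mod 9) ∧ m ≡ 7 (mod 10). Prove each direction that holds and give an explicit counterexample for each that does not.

(⇒) Suppose m ≡ 87 (mod 90); write m = 90j + 87. Since 9 ∣ 90, reducing mod 9 gives m ≡ 87 ≡ 6 (mod 9); since 10 ∣ 90, reducing mod 10 gives m ≡ 87 ≡ 7 (mod 10).

(⇐) Conversely, if m ≡ 6 (mod 9) and m ≡ 7 (mod 10), then by the Chinese remainder theorem m ≡ 87 (mod 90). This is exactly m ≡ 87 (mod 90).

Both directions hold.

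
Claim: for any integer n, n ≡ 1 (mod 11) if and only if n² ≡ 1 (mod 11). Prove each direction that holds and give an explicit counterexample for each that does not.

Only the forward direction holds.

[⇒] Suppose n ≡ 1 (mod 11). Write n = 11j + 1. Then (11j + 1)² = 121j² + 22j + 1 = 11(11j² + 2j) + 1, so n² ≡ 1 (mod 11).

[⇐] This fails: take n = 10. Then 10² = 100 ≡ 1 (mod 11), yet 10 ≡ 10 (mod 11), not 1.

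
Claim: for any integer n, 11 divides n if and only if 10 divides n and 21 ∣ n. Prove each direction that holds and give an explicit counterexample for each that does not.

Neither direction holds.

(⇒) This fails: take n = 11. Certainly 11 ∣ 11, but 10 ∤ 11.

(⇐) This fails: take n = 210. Both 10 ∣ 210 and 21 ∣ 210, yet 210 is not a multiple of 11 (since 210 = 19·11 + 1), so 11 ∤ 210.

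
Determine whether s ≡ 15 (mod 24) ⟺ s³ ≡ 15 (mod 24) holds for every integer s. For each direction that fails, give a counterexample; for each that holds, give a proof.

(⟹) Suppose s ≡ 15 (mod 24). Write s = 24j + 15. Then (24j + 15)³ = 13824j³ + 25920j² + 16200j + 3375 = 24(576j³ + 1080j² + 675j + 140) + 15, so s³ ≡ 15 (mod 24).

(⟸) Conversely, suppose s³ ≡ 15 (mod 24). The only residue r in {0, …, 23} with r³ ≡ 15 (mod 24) is r = 15, so s ≡ 15 (mod 24).

Both directions hold.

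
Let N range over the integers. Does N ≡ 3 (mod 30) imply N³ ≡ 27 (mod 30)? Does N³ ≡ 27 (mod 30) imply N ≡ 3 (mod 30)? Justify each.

[⇒] Suppose N ≡ 3 (mod 30). Write N = 30j + 3. Then (30j + 3)³ = 27000j³ + 8100j² + 810j + 27 = 30(900j³ + 270j² + 27j) + 27, so N³ ≡ 27 (mod 30).

[⇐] Conversely, suppose N³ ≡ 27 (mod 30). The only residue r in {0, …, 29} with r³ ≡ 27 (mod 30) is r = 3, so N ≡ 3 (mod 30).

Equivalent; both directions hold.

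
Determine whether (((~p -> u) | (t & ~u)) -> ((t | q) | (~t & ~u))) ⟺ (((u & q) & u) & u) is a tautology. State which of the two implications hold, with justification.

Only the converse holds.

(→) This fails. Under q = F, t = F, p = F, u = F, the left side is true but the right side is false.

(←) Assume the antecedent. If q is true, the consequent reduces to true regardless of the other variables. If q is false, the antecedent cannot hold. Either way the consequent holds.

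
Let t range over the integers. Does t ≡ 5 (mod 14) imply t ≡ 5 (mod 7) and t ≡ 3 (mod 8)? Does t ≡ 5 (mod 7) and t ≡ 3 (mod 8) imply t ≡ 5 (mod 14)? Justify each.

(⟸) If t ≡ 5 (mod 7) and t ≡ 3 (mod 8), then by the Chinese remainder theorem t ≡ 19 (mod 56). Since 19 ≡ 5 (mod 14) and 14 ∣ 56, we get t ≡ 5 (mod 14).

(⟹) This fails: t = 33 gives 33 ≡ 5 (mod 14) but 33 ≡ 1 (mod 8), so the conjunction on the right does not hold.

Only the reverse direction holds.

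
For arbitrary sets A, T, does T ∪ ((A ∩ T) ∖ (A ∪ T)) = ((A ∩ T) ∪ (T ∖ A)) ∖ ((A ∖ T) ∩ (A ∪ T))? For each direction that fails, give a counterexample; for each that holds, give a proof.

Both inclusions hold; the sets are equal.

(⟹) Let x ∈ T ∪ ((A ∩ T) ∖ (A ∪ T)). Then either x ∈ T and x ∉ A; or x ∈ A ∩ T. In each case x ∈ ((A ∩ T) ∪ (T ∖ A)) ∖ ((A ∖ T) ∩ (A ∪ T)), so T ∪ ((A ∩ T) ∖ (A ∪ T)) ⊆ ((A ∩ T) ∪ (T ∖ A)) ∖ ((A ∖ T) ∩ (A ∪ T)).

(⟸) Let x ∈ ((A ∩ T) ∪ (T ∖ A)) ∖ ((A ∖ T) ∩ (A ∪ T)). Then either x ∈ T and x ∉ A; or x ∈ A ∩ T. In each case x ∈ T ∪ ((A ∩ T) ∖ (A ∪ T)), so ((A ∩ T) ∪ (T ∖ A)) ∖ ((A ∖ T) ∩ (A ∪ T)) ⊆ T ∪ ((A ∩ T) ∖ (A ∪ T)).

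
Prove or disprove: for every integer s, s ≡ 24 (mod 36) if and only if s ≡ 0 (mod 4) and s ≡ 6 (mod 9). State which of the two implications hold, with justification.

Both implications hold.

(←) If s ≡ 0 (mod 4) and s ≡ 6 (mod 9), then by the Chinese remainder theorem s ≡ 24 (mod 36). This is exactly s ≡ 24 (mod 36).

(→) Suppose s ≡ 24 (mod 36); write s = 36j + 24. Since 4 ∣ 36, reducing mod 4 gives s ≡ 24 ≡ 0 (mod 4); since 9 ∣ 36, reducing mod 9 gives s ≡ 24 ≡ 6 (mod 9).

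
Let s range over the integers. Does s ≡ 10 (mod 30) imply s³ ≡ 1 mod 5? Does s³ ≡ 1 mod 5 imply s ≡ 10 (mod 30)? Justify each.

Both directions fail.

Forward direction. This fails: take s = 10. Then 10 ≡ 10 (mod 30), but 10³ = 1000 ≡ 0 (mod 5), not 1.

Converse. This fails: take s = 1. Then 1³ = 1 ≡ 1 (mod 5), yet 1 ≡ 1 (mod 30), not 10.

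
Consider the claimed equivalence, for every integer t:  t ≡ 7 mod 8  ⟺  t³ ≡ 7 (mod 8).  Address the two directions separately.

Both implications hold.

Forward direction. Suppose t ≡ 7 mod 8. Write t = 8j + 7. Then (8j + 7)³ = 512j³ + 1344j² + 1176j + 343 = 8(64j³ + 168j² + 147j + 42) + 7, so t³ ≡ 7 (mod 8).

Converse. Suppose t³ ≡ 7 (mod 8). The only residue r in {0, …, 7} with r³ ≡ 7 (mod 8) is r = 7, so t ≡ 7 (mod 8).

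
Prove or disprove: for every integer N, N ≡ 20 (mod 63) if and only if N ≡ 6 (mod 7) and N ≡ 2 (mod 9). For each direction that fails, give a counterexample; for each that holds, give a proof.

Equivalent; both directions hold.

(⟸) If N ≡ 6 (mod 7) and N ≡ 2 (mod 9), then by the Chinese remainder theorem N ≡ 20 (mod 63). This is exactly N ≡ 20 (mod 63).

(⟹) Suppose N ≡ 20 (mod 63); write N = 63j + 20. Since 7 ∣ 63, reducing mod 7 gives N ≡ 20 ≡ 6 (mod 7); since 9 ∣ 63, reducing mod 9 gives N ≡ 20 ≡ 2 (mod 9).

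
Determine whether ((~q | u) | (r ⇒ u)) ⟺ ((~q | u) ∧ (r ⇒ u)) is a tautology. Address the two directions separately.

Only the reverse direction holds.

(⇒) This fails. Under u = F, r = T, q = F, the left side is true but the right side is false.

(⇐) Assume the antecedent. If u is true, (~q | u) | (r ⇒ u) reduces to true regardless of the other variables. If u is false, the antecedent forces (u = F, r = F, q = F), and (~q | u) | (r ⇒ u) holds there. Either way (~q | u) | (r ⇒ u) holds.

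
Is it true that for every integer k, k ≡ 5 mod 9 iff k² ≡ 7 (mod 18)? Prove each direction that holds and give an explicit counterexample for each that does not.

(⟹) This fails: take k = 14. Then 14 ≡ 5 (mod 9), but 14² = 196 ≡ 16 (mod 18), not 7.

(⟸) This fails: take k = 13. Then 13² = 169 ≡ 7 (mod 18), yet 13 ≡ 4 (mod 9), not 5.

Both directions fail.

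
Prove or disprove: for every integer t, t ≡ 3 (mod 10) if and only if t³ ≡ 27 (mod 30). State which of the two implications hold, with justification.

Only the reverse direction holds.

(⟹) This fails: take t = 13. Then 13 ≡ 3 (mod 10), but 13³ = 2197 ≡ 7 (mod 30), not 27.

(⟸) Conversely, the residues r modulo 30 with r³ ≡ 27 (mod 30) are exactly {3}, and each is ≡ 3 (mod 10).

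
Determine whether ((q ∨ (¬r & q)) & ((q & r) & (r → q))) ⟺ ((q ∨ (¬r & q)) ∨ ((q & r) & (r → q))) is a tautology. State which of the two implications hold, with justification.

The forward direction holds; the converse fails.

[⇐] This fails. Under r = F, q = T, the left side is false but the right side is true.

[⇒] Assume the antecedent. If r is true, the antecedent forces (r = T, q = T), and the consequent holds there. If r is false, the antecedent cannot hold. Either way the consequent holds.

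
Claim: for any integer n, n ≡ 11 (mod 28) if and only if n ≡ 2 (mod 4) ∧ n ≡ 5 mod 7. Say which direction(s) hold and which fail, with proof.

Both directions fail.

(⟹) This fails: n = 11 gives 11 ≡ 11 (mod 28) but 11 ≡ 3 (mod 4), so the conjunction on the right does not hold.

(⟸) This fails: n = 26 satisfies both congruences on the right (26 ≡ 2 mod 4 and 26 ≡ 5 mod 7) yet 26 ≡ 26 (mod 28), not 11.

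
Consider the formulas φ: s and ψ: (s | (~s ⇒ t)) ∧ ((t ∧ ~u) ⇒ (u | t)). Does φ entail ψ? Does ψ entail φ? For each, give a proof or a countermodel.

Only the forward direction holds.

[⇒] Assume the antecedent. If t is true, the consequent reduces to true regardless of the other variables. If t is false, the antecedent forces (t = F, s = T, u = F) or (t = F, s = T, u = T), and the consequent holds there. Either way the consequent holds.

[⇐] This fails. Under t = T, s = F, u = F, the left side is false but the right side is true.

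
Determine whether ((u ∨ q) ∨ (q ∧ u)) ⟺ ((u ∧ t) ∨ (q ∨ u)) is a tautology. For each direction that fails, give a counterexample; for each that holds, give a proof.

(⇒) Assume the antecedent. If q is true, (u ∧ t) ∨ (q ∨ u) reduces to true regardless of the other variables. If q is false, the antecedent forces (t = F, q = F, u = T) or (t = T, q = F, u = T), and (u ∧ t) ∨ (q ∨ u) holds there. Either way (u ∧ t) ∨ (q ∨ u) holds.

(⇐) Assume the antecedent. If q is true, (u ∨ q) ∨ (q ∧ u) reduces to true regardless of the other variables. If q is false, the antecedent forces (t = F, q = F, u = T) or (t = T, q = F, u = T), and (u ∨ q) ∨ (q ∧ u) holds there. Either way (u ∨ q) ∨ (q ∧ u) holds.

Both directions hold.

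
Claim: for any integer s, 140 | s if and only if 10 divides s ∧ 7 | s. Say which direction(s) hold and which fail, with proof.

(⇒) If 140 ∣ s, write s = 140q. Since 140 = 14·10, s = 10·(14q), so 10 ∣ s; and since 140 = 20·7, s = 7·(20q), so 7 ∣ s.

(⇐) This fails: take s = 70. Both 10 ∣ 70 and 7 ∣ 70, yet 70 is not a multiple of 140 (since 70 = 0·140 + 70), so 140 ∤ 70.

Not equivalent: only (⇒) holds.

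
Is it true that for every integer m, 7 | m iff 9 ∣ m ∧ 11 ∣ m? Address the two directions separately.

(⇒) fails and (⇐) fails.

[⇒] This fails: take m = 7. Certainly 7 ∣ 7, but 9 ∤ 7.

[⇐] This fails: take m = 99. Both 9 ∣ 99 and 11 ∣ 99, yet 99 is not a multiple of 7 (since 99 = 14·7 + 1), so 7 ∤ 99.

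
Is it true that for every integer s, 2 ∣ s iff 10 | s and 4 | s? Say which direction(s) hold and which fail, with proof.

(⟹) This fails: take s = 2. Certainly 2 ∣ 2, but 10 ∤ 2.

(⟸) Suppose 10 ∣ s and 4 ∣ s. Any common multiple of 10 and 4 is a multiple of their lcm; here lcm(10, 4) = 10·4/gcd(10, 4) = 40/2 = 20, so 20 ∣ s. Since 2 ∣ 20, it follows that 2 ∣ s.

Only the converse holds.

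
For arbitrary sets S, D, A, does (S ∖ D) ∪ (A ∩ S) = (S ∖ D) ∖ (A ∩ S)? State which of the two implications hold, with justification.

The sets are not equal: only the reverse inclusion holds.

(⟸) Let x ∈ (S ∖ D) ∖ (A ∩ S). Then x ∈ S and x ∉ D, A, from which x ∈ (S ∖ D) ∪ (A ∩ S).

(⟹) This inclusion fails. Take S = {1}, D = ∅, A = {1}; then 1 ∈ (S ∖ D) ∪ (A ∩ S) but 1 ∉ (S ∖ D) ∖ (A ∩ S).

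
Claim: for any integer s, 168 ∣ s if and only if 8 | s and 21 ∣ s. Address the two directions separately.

(⟹) If 168 ∣ s, write s = 168q. Since 168 = 21·8, s = 8·(21q), so 8 ∣ s; and since 168 = 8·21, s = 21·(8q), so 21 ∣ s.

(⟸) Suppose 8 ∣ s and 21 ∣ s. Any common multiple of 8 and 21 is a multiple of their lcm; here gcd(8, 21) = 1, so lcm(8, 21) = 8·21 = 168, so 168 ∣ s.

Both implications hold.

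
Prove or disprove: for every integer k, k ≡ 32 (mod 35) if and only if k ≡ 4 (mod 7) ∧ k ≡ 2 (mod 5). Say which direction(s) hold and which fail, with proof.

Both implications hold.

(⇒) Suppose k ≡ 32 (mod 35); write k = 35j + 32. Since 7 ∣ 35, reducing mod 7 gives k ≡ 32 ≡ 4 (mod 7); since 5 ∣ 35, reducing mod 5 gives k ≡ 32 ≡ 2 (mod 5).

(⇐) Conversely, if k ≡ 4 (mod 7) and k ≡ 2 (mod 5), then by the Chinese remainder theorem k ≡ 32 (mod 35). This is exactly k ≡ 32 (mod 35).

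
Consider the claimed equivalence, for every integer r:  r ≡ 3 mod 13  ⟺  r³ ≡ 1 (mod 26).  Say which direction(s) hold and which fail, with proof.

[⇒] This fails: take r = 16. Then 16 ≡ 3 (mod 13), but 16³ = 4096 ≡ 14 (mod 26), not 1.

[⇐] This fails: take r = 1. Then 1³ = 1 ≡ 1 (mod 26), yet 1 ≡ 1 (mod 13), not 3.

(⇒) fails and (⇐) fails.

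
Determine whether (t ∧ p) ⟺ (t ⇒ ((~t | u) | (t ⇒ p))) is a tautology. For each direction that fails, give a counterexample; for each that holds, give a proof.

(⇒) holds; (⇐) fails.

Forward direction. Assume the antecedent. If t is true, the antecedent forces (t = T, u = F, p = T) or (t = T, u = T, p = T), and t ⇒ ((~t | u) | (t ⇒ p)) holds there. If t is false, the antecedent cannot hold. Either way t ⇒ ((~t | u) | (t ⇒ p)) holds.

Converse. This fails. Under t = F, u = F, p = F, the left side is false but the right side is true.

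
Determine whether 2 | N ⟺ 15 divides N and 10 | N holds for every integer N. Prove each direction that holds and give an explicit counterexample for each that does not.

The forward direction fails; the converse holds.

(←) Suppose 15 ∣ N and 10 ∣ N. Any common multiple of 15 and 10 is a multiple of their lcm; here lcm(15, 10) = 15·10/gcd(15, 10) = 150/5 = 30, so 30 ∣ N. Since 2 ∣ 30, it follows that 2 ∣ N.

(→) This fails: take N = 2. Certainly 2 ∣ 2, but 15 ∤ 2.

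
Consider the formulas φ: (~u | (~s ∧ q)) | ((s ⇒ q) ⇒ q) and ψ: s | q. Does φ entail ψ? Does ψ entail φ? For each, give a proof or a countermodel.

The forward direction fails; the converse holds.

[⇒] This fails. Under u = F, s = F, q = F, the left side is true but the right side is false.

[⇐] Assume the antecedent. If s is true, the consequent reduces to true regardless of the other variables. If s is false, the antecedent forces (u = F, s = F, q = T) or (u = T, s = F, q = T), and the consequent holds there. Either way the consequent holds.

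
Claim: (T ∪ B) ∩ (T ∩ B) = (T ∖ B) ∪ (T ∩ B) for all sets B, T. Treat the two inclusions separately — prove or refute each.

Only the forward inclusion holds.

(⟸) This inclusion fails. Take B = ∅, T = {1}; then 1 ∈ (T ∖ B) ∪ (T ∩ B) but 1 ∉ (T ∪ B) ∩ (T ∩ B).

(⟹) Let x ∈ (T ∪ B) ∩ (T ∩ B). Then x ∈ B ∩ T, from which x ∈ (T ∖ B) ∪ (T ∩ B).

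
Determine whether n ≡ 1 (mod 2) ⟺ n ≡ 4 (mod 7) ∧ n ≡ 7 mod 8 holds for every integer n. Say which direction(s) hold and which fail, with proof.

(⇒) This fails: n = 1 gives 1 ≡ 1 (mod 2) but 1 ≡ 1 (mod 7), so the conjunction on the right does not hold.

(⇐) Conversely, if n ≡ 4 (mod 7) and n ≡ 7 (mod 8), then by the Chinese remainder theorem n ≡ 39 (mod 56). Since 39 ≡ 1 (mod 2) and 2 ∣ 56, we get n ≡ 1 (mod 2).

The forward direction fails; the converse holds.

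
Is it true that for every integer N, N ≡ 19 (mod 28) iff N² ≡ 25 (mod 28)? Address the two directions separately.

(→) Suppose N ≡ 19 (mod 28). Write N = 28j + 19. Then (28j + 19)² = 784j² + 1064j + 361 = 28(28j² + 38j + 12) + 25, so N² ≡ 25 (mod 28).

(←) This fails: take N = 5. Then 5² = 25 ≡ 25 (mod 28), yet 5 ≡ 5 (mod 28), not 19.

Only the forward implication holds.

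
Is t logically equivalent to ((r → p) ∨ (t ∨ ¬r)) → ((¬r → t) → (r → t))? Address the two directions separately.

The forward direction holds; the converse fails.

[⇒] Assume the antecedent. If r is true, the antecedent forces (r = T, t = T, p = F) or (r = T, t = T, p = T), and the consequent holds there. If r is false, the consequent reduces to true regardless of the other variables. Either way the consequent holds.

[⇐] This fails. Under r = F, t = F, p = F, the left side is false but the right side is true.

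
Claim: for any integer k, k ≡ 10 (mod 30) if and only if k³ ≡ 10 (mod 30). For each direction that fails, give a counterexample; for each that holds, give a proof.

Equivalent; both directions hold.

(⇒) Suppose k ≡ 10 (mod 30). Write k = 30j + 10. Then (30j + 10)³ = 27000j³ + 27000j² + 9000j + 1000 = 30(900j³ + 900j² + 300j + 33) + 10, so k³ ≡ 10 (mod 30).

(⇐) Conversely, suppose k³ ≡ 10 (mod 30). The only residue r in {0, …, 29} with r³ ≡ 10 (mod 30) is r = 10, so k ≡ 10 (mod 30).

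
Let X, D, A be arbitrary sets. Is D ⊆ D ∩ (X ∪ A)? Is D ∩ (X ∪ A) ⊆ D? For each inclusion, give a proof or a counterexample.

The sets are not equal: only the reverse inclusion holds.

(⟹) This inclusion fails. Take X = ∅, D = {1}, A = ∅; then 1 ∈ D but 1 ∉ D ∩ (X ∪ A).

(⟸) Let x ∈ D ∩ (X ∪ A). Then either x ∈ X ∩ D and x ∉ A; or x ∈ D ∩ A and x ∉ X; or x ∈ X ∩ D ∩ A. In each case x ∈ D, so D ∩ (X ∪ A) ⊆ D.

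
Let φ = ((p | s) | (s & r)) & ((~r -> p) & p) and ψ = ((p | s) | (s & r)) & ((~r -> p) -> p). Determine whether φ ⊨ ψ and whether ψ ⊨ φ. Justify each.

Only the forward implication holds.

(⟹) Assume the antecedent. If s is true, the antecedent forces (s = T, r = F, p = T) or (s = T, r = T, p = T), and the consequent holds there. If s is false, the antecedent forces (s = F, r = F, p = T) or (s = F, r = T, p = T), and the consequent holds there. Either way the consequent holds.

(⟸) This fails. Under s = T, r = F, p = F, the left side is false but the right side is true.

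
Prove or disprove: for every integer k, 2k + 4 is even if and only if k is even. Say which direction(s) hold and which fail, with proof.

(→) This fails: take k = 3. Then 2k + 4 = 10, which is even, yet k = 3 is odd, not even.

(←) Suppose k is even. Since 2 is even, 2k is even for every k, so 2k + 4 has the same parity as 4, which is even. Hence 2k + 4 is even.

Not equivalent: only (⇐) holds.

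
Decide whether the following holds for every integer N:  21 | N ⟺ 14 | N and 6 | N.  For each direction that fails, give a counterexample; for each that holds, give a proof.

Converse. Suppose 14 ∣ N and 6 ∣ N. Any common multiple of 14 and 6 is a multiple of their lcm; here lcm(14, 6) = 14·6/gcd(14, 6) = 84/2 = 42, so 42 ∣ N. Since 21 ∣ 42, it follows that 21 ∣ N.

Forward direction. This fails: take N = 21. Certainly 21 ∣ 21, but 14 ∤ 21.

Only the reverse direction holds.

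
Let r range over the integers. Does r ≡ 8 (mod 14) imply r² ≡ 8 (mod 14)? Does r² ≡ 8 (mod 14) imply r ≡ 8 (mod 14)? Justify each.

[⇒] Suppose r ≡ 8 (mod 14). Write r = 14j + 8. Then (14j + 8)² = 196j² + 224j + 64 = 14(14j² + 16j + 4) + 8, so r² ≡ 8 (mod 14).

[⇐] This fails: take r = 6. Then 6² = 36 ≡ 8 (mod 14), yet 6 ≡ 6 (mod 14), not 8.

The forward direction holds; the converse fails.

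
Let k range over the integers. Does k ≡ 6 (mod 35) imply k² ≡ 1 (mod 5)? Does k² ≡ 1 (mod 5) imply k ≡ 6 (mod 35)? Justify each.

(⇒) Suppose k ≡ 6 (mod 35). Then k² ≡ 6² = 36 (mod 35), and since 5 ∣ 35, also k² ≡ 1 (mod 5).

(⇐) This fails: take k = 1. Then 1² = 1 ≡ 1 (mod 5), yet 1 ≡ 1 (mod 35), not 6.

Not equivalent: only (⇒) holds.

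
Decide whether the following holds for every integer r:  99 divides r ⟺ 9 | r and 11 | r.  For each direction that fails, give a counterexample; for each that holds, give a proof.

Both directions hold; the statement is true.

(←) Suppose 9 ∣ r and 11 ∣ r. Any common multiple of 9 and 11 is a multiple of their lcm; here gcd(9, 11) = 1, so lcm(9, 11) = 9·11 = 99, so 99 ∣ r.

(→) If 99 ∣ r, write r = 99q. Since 99 = 11·9, r = 9·(11q), so 9 ∣ r; and since 99 = 9·11, r = 11·(9q), so 11 ∣ r.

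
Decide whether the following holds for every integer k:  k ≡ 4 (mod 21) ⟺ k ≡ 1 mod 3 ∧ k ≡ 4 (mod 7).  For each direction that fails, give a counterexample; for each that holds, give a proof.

Forward direction. Suppose k ≡ 4 (mod 21); write k = 21j + 4. Since 3 ∣ 21, reducing mod 3 gives k ≡ 4 ≡ 1 (mod 3); since 7 ∣ 21, reducing mod 7 gives k ≡ 4 (mod 7).

Converse. If k ≡ 1 (mod 3) and k ≡ 4 (mod 7), then by the Chinese remainder theorem k ≡ 4 (mod 21). This is exactly k ≡ 4 (mod 21).

The biconditional holds.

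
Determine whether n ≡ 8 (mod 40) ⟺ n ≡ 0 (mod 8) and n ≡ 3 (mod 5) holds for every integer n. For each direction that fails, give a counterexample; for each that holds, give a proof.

(⟹) Suppose n ≡ 8 (mod 40); write n = 40j + 8. Since 8 ∣ 40, reducing mod 8 gives n ≡ 8 ≡ 0 (mod 8); since 5 ∣ 40, reducing mod 5 gives n ≡ 8 ≡ 3 (mod 5).

(⟸) Conversely, if n ≡ 0 (mod 8) and n ≡ 3 (mod 5), then by the Chinese remainder theorem n ≡ 8 (mod 40). This is exactly n ≡ 8 (mod 40).

Both implications hold.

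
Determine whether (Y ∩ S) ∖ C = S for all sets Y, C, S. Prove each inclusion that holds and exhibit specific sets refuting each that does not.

Only the forward inclusion holds.

Forward inclusion. Let x ∈ (Y ∩ S) ∖ C. Then x ∈ Y ∩ S and x ∉ C, from which x ∈ S.

Reverse inclusion. This inclusion fails. Take Y = ∅, C = ∅, S = {1}; then 1 ∈ S but 1 ∉ (Y ∩ S) ∖ C.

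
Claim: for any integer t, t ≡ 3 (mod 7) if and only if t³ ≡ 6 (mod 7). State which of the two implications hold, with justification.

(⟹) Suppose t ≡ 3 (mod 7). Write t = 7j + 3. Then (7j + 3)³ = 343j³ + 441j² + 189j + 27 = 7(49j³ + 63j² + 27j + 3) + 6, so t³ ≡ 6 (mod 7).

(⟸) This fails: take t = 5. Then 5³ = 125 ≡ 6 (mod 7), yet 5 ≡ 5 (mod 7), not 3.

(⇒) holds; (⇐) fails.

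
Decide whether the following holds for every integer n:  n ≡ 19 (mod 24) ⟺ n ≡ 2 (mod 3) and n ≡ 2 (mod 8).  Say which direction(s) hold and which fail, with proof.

(⇒) fails and (⇐) fails.

[⇒] This fails: n = 19 gives 19 ≡ 19 (mod 24) but 19 ≡ 1 (mod 3), so the conjunction on the right does not hold.

[⇐] This fails: n = 2 satisfies both congruences on the right (2 ≡ 2 mod 3 and 2 ≡ 2 mod 8) yet 2 ≡ 2 (mod 24), not 19.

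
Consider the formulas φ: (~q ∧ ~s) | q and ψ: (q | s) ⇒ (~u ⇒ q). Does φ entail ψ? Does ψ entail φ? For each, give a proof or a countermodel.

Only the forward direction holds.

(⟹) Assume the antecedent. If q is true, (q | s) ⇒ (~u ⇒ q) reduces to true regardless of the other variables. If q is false, the antecedent forces (q = F, s = F, u = F) or (q = F, s = F, u = T), and (q | s) ⇒ (~u ⇒ q) holds there. Either way (q | s) ⇒ (~u ⇒ q) holds.

(⟸) This fails. Under q = F, s = T, u = T, the left side is false but the right side is true.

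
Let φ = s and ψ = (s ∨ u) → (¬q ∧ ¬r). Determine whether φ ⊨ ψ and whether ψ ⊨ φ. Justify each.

(⟹) This fails. Under s = T, u = F, q = T, r = F, the left side is true but the right side is false.

(⟸) This fails. Under s = F, u = F, q = F, r = F, the left side is false but the right side is true.

Both directions fail.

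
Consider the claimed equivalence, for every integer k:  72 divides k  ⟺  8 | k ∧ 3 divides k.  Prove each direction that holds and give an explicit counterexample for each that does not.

Only the forward direction holds.

(⟹) If 72 ∣ k, write k = 72q. Since 72 = 9·8, k = 8·(9q), so 8 ∣ k; and since 72 = 24·3, k = 3·(24q), so 3 ∣ k.

(⟸) This fails: take k = 24. Both 8 ∣ 24 and 3 ∣ 24, yet 24 is not a multiple of 72 (since 24 = 0·72 + 24), so 72 ∤ 24.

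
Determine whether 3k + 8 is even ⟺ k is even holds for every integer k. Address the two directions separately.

Both directions hold.

(→) Suppose 3k + 8 is even. Since 3 is odd, 3k and k have the same parity, so 3k + 8 ≡ k + 8 (mod 2). As 8 is even, 3k + 8 is even exactly when k is even. Thus k is even.

(←) Conversely, suppose k is even; write k = 2j. Then 3k + 8 = 3·(2j) + 8 = 2·3j + 8, which is even.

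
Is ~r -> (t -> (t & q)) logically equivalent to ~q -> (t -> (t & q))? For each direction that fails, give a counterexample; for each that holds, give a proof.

The forward direction fails; the converse holds.

(⟹) This fails. Under t = T, q = F, r = T, the left side is true but the right side is false.

(⟸) Assume the antecedent. If t is true, the antecedent forces (t = T, q = T, r = F) or (t = T, q = T, r = T), and ~r -> (t -> (t & q)) holds there. If t is false, ~r -> (t -> (t & q)) reduces to true regardless of the other variables. Either way ~r -> (t -> (t & q)) holds.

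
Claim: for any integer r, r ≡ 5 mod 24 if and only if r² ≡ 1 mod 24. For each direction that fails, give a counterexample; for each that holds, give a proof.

(⇒) Suppose r ≡ 5 mod 24. Write r = 24j + 5. Then (24j + 5)² = 576j² + 240j + 25 = 24(24j² + 10j + 1) + 1, so r² ≡ 1 (mod 24).

(⇐) This fails: take r = 1. Then 1² = 1 ≡ 1 (mod 24), yet 1 ≡ 1 (mod 24), not 5.

Only the forward implication holds.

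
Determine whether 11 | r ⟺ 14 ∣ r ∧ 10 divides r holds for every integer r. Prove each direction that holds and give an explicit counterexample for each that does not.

(⇒) This fails: take r = 11. Certainly 11 ∣ 11, but 14 ∤ 11.

(⇐) This fails: take r = 70. Both 14 ∣ 70 and 10 ∣ 70, yet 70 is not a multiple of 11 (since 70 = 6·11 + 4), so 11 ∤ 70.

Neither implication holds.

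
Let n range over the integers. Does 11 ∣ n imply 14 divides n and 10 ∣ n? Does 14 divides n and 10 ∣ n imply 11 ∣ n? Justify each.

Forward direction. This fails: take n = 11. Certainly 11 ∣ 11, but 14 ∤ 11.

Converse. This fails: take n = 70. Both 14 ∣ 70 and 10 ∣ 70, yet 70 is not a multiple of 11 (since 70 = 6·11 + 4), so 11 ∤ 70.

Both directions fail.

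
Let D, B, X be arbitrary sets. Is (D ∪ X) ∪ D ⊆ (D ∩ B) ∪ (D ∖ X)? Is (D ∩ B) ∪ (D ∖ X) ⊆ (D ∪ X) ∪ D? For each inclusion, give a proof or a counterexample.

Only the reverse inclusion holds.

(⟹) This inclusion fails. Take D = ∅, B = ∅, X = {1}; then 1 ∈ (D ∪ X) ∪ D but 1 ∉ (D ∩ B) ∪ (D ∖ X).

(⟸) Let x ∈ (D ∩ B) ∪ (D ∖ X). Then either x ∈ D and x ∉ B, X; or x ∈ D ∩ B and x ∉ X; or x ∈ D ∩ B ∩ X. In each case x ∈ (D ∪ X) ∪ D, so (D ∩ B) ∪ (D ∖ X) ⊆ (D ∪ X) ∪ D.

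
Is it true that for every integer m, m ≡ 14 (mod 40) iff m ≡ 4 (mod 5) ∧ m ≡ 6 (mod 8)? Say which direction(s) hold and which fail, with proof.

Forward direction. Suppose m ≡ 14 (mod 40); write m = 40j + 14. Since 5 ∣ 40, reducing mod 5 gives m ≡ 14 ≡ 4 (mod 5); since 8 ∣ 40, reducing mod 8 gives m ≡ 14 ≡ 6 (mod 8).

Converse. If m ≡ 4 (mod 5) and m ≡ 6 (mod 8), then by the Chinese remainder theorem m ≡ 14 (mod 40). This is exactly m ≡ 14 (mod 40).

Both implications hold.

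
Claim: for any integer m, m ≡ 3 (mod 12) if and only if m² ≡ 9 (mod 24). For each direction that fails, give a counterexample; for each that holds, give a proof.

(⇒) Suppose m ≡ 3 (mod 12). Working modulo 24, m ∈ {3, 15}; for each such r, r² ≡ 9 (mod 24).

(⇐) This fails: take m = 9. Then 9² = 81 ≡ 9 (mod 24), yet 9 ≡ 9 (mod 12), not 3.

(⇒) holds; (⇐) fails.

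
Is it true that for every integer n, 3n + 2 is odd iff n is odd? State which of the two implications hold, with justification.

Equivalent; both directions hold.

(⇒) Suppose 3n + 2 is odd. Since 3 is odd, 3n and n have the same parity, so 3n + 2 ≡ n + 2 (mod 2). As 2 is even, 3n + 2 is odd exactly when n is odd. Thus n is odd.

(⇐) Conversely, suppose n is odd; write n = 2j + 1. Then 3n + 2 = 3·(2j + 1) + 2 = 2·3j + 5, which is odd.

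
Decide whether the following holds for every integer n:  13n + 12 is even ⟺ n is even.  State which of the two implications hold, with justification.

Both directions hold; the statement is true.

(⇐) Suppose n is even; write n = 2j. Then 13n + 12 = 13·(2j) + 12 = 2·13j + 12, which is even.

(⇒) Suppose 13n + 12 is even. Since 13 is odd, 13n and n have the same parity, so 13n + 12 ≡ n + 12 (mod 2). As 12 is even, 13n + 12 is even exactly when n is even. Thus n is even.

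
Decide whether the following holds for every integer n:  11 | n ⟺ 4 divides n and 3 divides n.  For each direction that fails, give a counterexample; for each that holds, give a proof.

Neither implication holds.

Forward direction. This fails: take n = 11. Certainly 11 ∣ 11, but 4 ∤ 11.

Converse. This fails: take n = 12. Both 4 ∣ 12 and 3 ∣ 12, yet 12 is not a multiple of 11 (since 12 = 1·11 + 1), so 11 ∤ 12.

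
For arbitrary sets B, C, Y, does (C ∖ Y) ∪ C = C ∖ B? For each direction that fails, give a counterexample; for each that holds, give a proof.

(⊆) fails; (⊇) holds.

(⊆) This inclusion fails. Take B = {1}, C = {1}, Y = ∅; then 1 ∈ (C ∖ Y) ∪ C but 1 ∉ C ∖ B.

(⊇) Let x ∈ C ∖ B. Then either x ∈ C and x ∉ B, Y; or x ∈ C ∩ Y and x ∉ B. In each case x ∈ (C ∖ Y) ∪ C, so C ∖ B ⊆ (C ∖ Y) ∪ C.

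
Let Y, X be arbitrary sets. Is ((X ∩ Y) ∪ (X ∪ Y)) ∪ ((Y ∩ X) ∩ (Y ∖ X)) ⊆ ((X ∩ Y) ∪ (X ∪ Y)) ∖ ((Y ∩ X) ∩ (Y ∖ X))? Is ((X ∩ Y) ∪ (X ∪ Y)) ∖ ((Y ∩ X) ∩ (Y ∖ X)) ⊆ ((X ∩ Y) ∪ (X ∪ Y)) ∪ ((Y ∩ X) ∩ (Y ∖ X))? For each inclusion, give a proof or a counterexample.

Both inclusions hold.

Reverse inclusion. Let x ∈ ((X ∩ Y) ∪ (X ∪ Y)) ∖ ((Y ∩ X) ∩ (Y ∖ X)). Then either x ∈ Y and x ∉ X; or x ∈ X and x ∉ Y; or x ∈ Y ∩ X. In each case x ∈ ((X ∩ Y) ∪ (X ∪ Y)) ∪ ((Y ∩ X) ∩ (Y ∖ X)), so ((X ∩ Y) ∪ (X ∪ Y)) ∖ ((Y ∩ X) ∩ (Y ∖ X)) ⊆ ((X ∩ Y) ∪ (X ∪ Y)) ∪ ((Y ∩ X) ∩ (Y ∖ X)).

Forward inclusion. Let x ∈ ((X ∩ Y) ∪ (X ∪ Y)) ∪ ((Y ∩ X) ∩ (Y ∖ X)). Then either x ∈ Y and x ∉ X; or x ∈ X and x ∉ Y; or x ∈ Y ∩ X. In each case x ∈ ((X ∩ Y) ∪ (X ∪ Y)) ∖ ((Y ∩ X) ∩ (Y ∖ X)), so ((X ∩ Y) ∪ (X ∪ Y)) ∪ ((Y ∩ X) ∩ (Y ∖ X)) ⊆ ((X ∩ Y) ∪ (X ∪ Y)) ∖ ((Y ∩ X) ∩ (Y ∖ X)).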